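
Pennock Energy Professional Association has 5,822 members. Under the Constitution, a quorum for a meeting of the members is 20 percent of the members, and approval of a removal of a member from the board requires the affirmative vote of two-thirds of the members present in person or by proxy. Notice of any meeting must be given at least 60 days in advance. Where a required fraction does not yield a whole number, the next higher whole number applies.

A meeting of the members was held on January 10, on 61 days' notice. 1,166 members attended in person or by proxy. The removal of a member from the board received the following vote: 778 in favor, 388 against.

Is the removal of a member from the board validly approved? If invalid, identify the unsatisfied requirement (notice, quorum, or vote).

Valid — all requirements satisfied.

Notice: 61 days given; 60 required. Satisfied.
Quorum: 20% of 5,822 = 1,164.40, rounded up to 1,165; 1,166 present. Satisfied.
Vote: requires two-thirds of those present (1,166); 2/3 of 1166 = 777.33, rounded up to 778, so 778 needed; 778 in favor. Satisfied.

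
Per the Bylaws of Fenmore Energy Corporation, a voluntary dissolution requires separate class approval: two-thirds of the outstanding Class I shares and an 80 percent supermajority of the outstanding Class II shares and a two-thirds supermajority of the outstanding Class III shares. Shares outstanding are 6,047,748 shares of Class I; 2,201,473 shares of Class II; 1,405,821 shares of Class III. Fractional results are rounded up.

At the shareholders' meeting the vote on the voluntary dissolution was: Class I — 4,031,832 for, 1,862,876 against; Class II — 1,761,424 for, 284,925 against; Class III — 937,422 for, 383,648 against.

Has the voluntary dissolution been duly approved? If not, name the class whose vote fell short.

Class I: 2/3 of 6047748 = 4031832; 4,031,832 required, 4,031,832 in favor — approved.
Class II: 4/5 of 2201473 = 1761178.40, rounded up to 1761179; 1,761,179 required, 1,761,424 in favor — approved.
Class III: 2/3 of 1405821 = 937214; 937,214 required, 937,422 in favor — approved.

Approved — every class gave the required vote.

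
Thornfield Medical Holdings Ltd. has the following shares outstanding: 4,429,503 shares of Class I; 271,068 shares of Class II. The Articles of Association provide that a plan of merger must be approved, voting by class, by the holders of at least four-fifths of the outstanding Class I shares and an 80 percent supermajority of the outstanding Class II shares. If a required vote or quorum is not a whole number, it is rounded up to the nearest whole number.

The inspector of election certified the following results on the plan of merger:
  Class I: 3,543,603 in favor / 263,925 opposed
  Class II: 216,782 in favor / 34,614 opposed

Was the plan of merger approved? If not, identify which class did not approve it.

Not approved — the Class II shares did not give the required vote.

Class I: 4/5 of 4429503 = 3543602.40, rounded up to 3543603; 3,543,603 required, 3,543,603 in favor — approved.
Class II: 4/5 of 271068 = 216854.40, rounded up to 216855; 216,855 required, 216,782 in favor — not approved.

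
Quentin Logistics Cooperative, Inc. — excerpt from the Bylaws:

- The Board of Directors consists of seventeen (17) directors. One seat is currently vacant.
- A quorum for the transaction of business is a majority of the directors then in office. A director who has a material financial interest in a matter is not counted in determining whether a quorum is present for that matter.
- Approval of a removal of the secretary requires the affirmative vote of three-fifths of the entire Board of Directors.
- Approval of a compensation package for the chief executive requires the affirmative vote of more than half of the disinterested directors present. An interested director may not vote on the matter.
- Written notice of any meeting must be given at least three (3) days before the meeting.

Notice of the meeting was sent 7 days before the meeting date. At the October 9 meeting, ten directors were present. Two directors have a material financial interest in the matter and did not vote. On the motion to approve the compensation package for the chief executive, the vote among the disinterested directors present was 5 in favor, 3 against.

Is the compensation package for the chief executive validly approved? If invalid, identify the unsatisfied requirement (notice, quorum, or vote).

Invalid — quorum requirement not satisfied.

Notice: 7 days given; 3 required (7 ≥ 3). Satisfied.
Quorum: 10 present, but the 2 interested directors do not count, leaving 8. Quorum is 9. Not satisfied.
Vote: the compensation package for the chief executive requires a majority of the disinterested directors present (10 − 2 = 8). A majority of 8 is 5, so 5 affirmative votes are needed; 5 voted in favor. Satisfied. (Moot — without a quorum no business can be validly transacted.)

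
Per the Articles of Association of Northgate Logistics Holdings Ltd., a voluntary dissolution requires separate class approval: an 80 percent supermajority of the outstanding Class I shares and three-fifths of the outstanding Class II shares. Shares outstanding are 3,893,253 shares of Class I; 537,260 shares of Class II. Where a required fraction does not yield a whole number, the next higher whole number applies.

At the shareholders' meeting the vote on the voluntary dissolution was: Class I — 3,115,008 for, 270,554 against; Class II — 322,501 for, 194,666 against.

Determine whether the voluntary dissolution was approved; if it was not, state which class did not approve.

Class I: 4/5 of 3893253 = 3114602.40, rounded up to 3114603; 3,114,603 required, 3,115,008 in favor — approved.
Class II: 3/5 of 537260 = 322356; 322,356 required, 322,501 in favor — approved.

Approved — every class gave the required vote.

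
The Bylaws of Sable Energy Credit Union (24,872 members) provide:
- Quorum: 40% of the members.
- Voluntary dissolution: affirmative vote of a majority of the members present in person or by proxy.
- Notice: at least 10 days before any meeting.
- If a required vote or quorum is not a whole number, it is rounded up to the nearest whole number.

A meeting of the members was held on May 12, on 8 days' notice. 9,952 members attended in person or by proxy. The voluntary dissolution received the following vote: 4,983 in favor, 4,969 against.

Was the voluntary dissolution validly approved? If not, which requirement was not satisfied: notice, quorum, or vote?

Invalid — notice requirement not satisfied.

Notice: 8 days given; 10 required. Not satisfied.
Quorum: 40% of 24,872 = 9,948.80, rounded up to 9,949; 9,952 present. Satisfied.
Vote: requires a majority of those present (9,952); a majority of 9952 is 4977, so 4,977 needed; 4,983 in favor. Satisfied.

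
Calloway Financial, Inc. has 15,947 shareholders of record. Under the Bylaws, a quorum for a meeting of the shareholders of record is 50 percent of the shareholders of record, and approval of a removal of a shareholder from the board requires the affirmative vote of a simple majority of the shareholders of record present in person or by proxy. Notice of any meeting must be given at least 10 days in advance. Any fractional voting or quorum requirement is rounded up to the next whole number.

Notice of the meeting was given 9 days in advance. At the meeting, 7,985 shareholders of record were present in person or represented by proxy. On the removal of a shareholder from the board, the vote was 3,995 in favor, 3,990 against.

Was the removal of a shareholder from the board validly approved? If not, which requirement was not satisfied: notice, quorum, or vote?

Invalid — notice requirement not satisfied.

Notice: 9 days given; 10 required. Not satisfied.
Quorum: 50% of 15,947 = 7,973.50, rounded up to 7,974; 7,985 present. Satisfied.
Vote: requires a majority of those present (7,985); a majority of 7985 is 3993, so 3,993 needed; 3,995 in favor. Satisfied.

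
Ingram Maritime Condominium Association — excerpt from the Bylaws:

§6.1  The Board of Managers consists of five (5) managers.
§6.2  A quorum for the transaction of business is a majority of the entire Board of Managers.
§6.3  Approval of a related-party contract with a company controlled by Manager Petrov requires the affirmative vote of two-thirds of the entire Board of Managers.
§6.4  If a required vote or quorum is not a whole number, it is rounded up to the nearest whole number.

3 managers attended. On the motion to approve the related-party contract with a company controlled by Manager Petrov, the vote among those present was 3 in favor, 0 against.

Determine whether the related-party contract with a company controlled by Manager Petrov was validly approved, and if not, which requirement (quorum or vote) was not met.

Invalid — vote requirement not satisfied.

Quorum: 3 present; quorum is 3. Satisfied.
Vote: the related-party contract with a company controlled by Manager Petrov requires two-thirds of the entire Board of Managers (5). 2/3 of 5 = 3.33, rounded up to 4, so 4 affirmative votes are needed; 3 voted in favor. Not satisfied.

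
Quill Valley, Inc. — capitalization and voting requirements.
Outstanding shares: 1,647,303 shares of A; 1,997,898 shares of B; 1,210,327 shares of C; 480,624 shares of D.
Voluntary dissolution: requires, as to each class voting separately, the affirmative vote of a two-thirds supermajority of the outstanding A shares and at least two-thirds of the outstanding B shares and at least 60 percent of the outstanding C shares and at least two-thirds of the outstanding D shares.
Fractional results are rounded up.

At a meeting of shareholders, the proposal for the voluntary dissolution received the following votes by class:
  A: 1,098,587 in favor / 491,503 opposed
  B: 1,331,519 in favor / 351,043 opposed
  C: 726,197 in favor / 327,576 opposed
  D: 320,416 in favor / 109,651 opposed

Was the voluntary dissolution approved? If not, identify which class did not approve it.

A: 2/3 of 1647303 = 1098202; 1,098,202 required, 1,098,587 in favor — approved.
B: 2/3 of 1997898 = 1331932; 1,331,932 required, 1,331,519 in favor — not approved.
C: 3/5 of 1210327 = 726196.20, rounded up to 726197; 726,197 required, 726,197 in favor — approved.
D: 2/3 of 480624 = 320416; 320,416 required, 320,416 in favor — approved.

Not approved — the B shares did not give the required vote.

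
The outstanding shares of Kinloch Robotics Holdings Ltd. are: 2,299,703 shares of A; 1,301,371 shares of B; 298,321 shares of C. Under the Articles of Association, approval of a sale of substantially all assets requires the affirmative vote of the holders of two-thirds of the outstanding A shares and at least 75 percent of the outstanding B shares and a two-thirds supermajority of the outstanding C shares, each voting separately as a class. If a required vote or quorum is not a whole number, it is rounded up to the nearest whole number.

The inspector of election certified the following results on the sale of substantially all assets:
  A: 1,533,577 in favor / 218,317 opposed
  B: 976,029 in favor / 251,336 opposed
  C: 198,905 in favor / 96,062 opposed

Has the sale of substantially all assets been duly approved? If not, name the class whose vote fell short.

Approved — every class gave the required vote.

A: 2/3 of 2299703 = 1533135.33, rounded up to 1533136; 1,533,136 required, 1,533,577 in favor — approved.
B: 3/4 of 1301371 = 976028.25, rounded up to 976029; 976,029 required, 976,029 in favor — approved.
C: 2/3 of 298321 = 198880.67, rounded up to 198881; 198,881 required, 198,905 in favor — approved.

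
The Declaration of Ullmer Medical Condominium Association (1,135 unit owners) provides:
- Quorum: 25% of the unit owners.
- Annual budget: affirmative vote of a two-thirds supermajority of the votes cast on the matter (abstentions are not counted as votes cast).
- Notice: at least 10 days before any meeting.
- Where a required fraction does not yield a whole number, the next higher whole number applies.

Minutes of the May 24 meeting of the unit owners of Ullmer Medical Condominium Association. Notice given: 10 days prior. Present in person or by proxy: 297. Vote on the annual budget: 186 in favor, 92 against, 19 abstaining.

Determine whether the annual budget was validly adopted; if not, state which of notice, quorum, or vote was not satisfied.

Notice: 10 days given; 10 required. Satisfied.
Quorum: 25% of 1,135 = 283.75, rounded up to 284; 297 present. Satisfied.
Vote: requires two-thirds of the votes cast (297 − 19 abstaining = 278); 2/3 of 278 = 185.33, rounded up to 186, so 186 needed; 186 in favor. Satisfied.

Valid — all requirements satisfied.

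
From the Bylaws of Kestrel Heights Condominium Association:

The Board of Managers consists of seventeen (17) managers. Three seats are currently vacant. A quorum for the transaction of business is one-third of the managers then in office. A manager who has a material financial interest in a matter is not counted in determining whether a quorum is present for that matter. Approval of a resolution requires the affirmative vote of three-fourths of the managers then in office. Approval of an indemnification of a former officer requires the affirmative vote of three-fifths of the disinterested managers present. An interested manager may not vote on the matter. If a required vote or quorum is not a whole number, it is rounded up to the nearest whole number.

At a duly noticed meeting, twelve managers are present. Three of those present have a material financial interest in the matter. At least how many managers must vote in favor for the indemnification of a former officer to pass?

6

The indemnification of a former officer requires three-fifths of the disinterested managers present (12 − 3 = 9).
3/5 of 9 = 5.40, rounded up to 6.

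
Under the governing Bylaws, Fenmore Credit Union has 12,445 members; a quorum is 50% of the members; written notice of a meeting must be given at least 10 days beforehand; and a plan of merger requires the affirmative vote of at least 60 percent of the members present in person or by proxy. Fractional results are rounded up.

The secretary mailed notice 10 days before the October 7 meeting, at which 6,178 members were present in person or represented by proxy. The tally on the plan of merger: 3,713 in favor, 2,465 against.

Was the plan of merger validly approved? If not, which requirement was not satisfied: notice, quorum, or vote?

Invalid — quorum requirement not satisfied.

Notice: 10 days given; 10 required. Satisfied.
Quorum: 50% of 12,445 = 6,222.50, rounded up to 6,223; 6,178 present. Not satisfied.
Vote: requires three-fifths of those present (6,178); 3/5 of 6178 = 3706.80, rounded up to 3707, so 3,707 needed; 3,713 in favor. Satisfied.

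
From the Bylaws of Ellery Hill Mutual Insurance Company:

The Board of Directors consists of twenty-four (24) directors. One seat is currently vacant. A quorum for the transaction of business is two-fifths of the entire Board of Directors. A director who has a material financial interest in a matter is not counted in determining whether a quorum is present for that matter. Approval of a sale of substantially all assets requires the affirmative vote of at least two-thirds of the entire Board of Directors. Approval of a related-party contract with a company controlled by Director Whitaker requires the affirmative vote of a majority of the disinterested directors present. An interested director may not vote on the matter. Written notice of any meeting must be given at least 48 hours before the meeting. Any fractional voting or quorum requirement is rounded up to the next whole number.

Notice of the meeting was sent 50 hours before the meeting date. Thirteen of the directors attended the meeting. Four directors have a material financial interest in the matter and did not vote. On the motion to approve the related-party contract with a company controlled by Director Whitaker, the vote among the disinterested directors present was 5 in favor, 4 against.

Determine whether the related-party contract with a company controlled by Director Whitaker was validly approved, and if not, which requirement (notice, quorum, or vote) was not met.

Notice: 50 hours given; 48 required (50 ≥ 48). Satisfied.
Quorum: 13 present, but the 4 interested directors do not count, leaving 9. Quorum is 10. Not satisfied.
Vote: the related-party contract with a company controlled by Director Whitaker requires a majority of the disinterested directors present (13 − 4 = 9). A majority of 9 is 5, so 5 affirmative votes are needed; 5 voted in favor. Satisfied. (Moot — without a quorum no business can be validly transacted.)

Invalid — quorum requirement not satisfied.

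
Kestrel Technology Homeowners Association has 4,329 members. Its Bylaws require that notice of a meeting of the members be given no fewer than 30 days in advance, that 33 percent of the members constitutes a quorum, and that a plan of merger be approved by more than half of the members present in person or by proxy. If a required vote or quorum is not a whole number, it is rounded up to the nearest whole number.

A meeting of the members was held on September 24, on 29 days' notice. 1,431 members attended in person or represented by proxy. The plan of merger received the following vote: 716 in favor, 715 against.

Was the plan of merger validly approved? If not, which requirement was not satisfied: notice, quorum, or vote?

Invalid — notice requirement not satisfied.

Notice: 29 days given; 30 required. Not satisfied.
Quorum: 33% of 4,329 = 1,428.57, rounded up to 1,429; 1,431 present. Satisfied.
Vote: requires a majority of those present (1,431); a majority of 1431 is 716, so 716 needed; 716 in favor. Satisfied.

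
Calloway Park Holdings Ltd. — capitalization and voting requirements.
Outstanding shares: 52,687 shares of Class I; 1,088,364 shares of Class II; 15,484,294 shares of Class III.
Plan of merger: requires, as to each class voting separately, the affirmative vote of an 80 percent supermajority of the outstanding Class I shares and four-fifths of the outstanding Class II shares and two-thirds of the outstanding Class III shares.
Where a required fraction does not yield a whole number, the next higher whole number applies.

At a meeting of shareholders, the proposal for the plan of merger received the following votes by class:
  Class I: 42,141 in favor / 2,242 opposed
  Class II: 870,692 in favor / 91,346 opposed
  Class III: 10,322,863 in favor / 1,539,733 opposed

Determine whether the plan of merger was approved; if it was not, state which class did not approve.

Class I: 4/5 of 52687 = 42149.60, rounded up to 42150; 42,150 required, 42,141 in favor — not approved.
Class II: 4/5 of 1088364 = 870691.20, rounded up to 870692; 870,692 required, 870,692 in favor — approved.
Class III: 2/3 of 15484294 = 10322862.67, rounded up to 10322863; 10,322,863 required, 10,322,863 in favor — approved.

Not approved — the Class I shares did not give the required vote.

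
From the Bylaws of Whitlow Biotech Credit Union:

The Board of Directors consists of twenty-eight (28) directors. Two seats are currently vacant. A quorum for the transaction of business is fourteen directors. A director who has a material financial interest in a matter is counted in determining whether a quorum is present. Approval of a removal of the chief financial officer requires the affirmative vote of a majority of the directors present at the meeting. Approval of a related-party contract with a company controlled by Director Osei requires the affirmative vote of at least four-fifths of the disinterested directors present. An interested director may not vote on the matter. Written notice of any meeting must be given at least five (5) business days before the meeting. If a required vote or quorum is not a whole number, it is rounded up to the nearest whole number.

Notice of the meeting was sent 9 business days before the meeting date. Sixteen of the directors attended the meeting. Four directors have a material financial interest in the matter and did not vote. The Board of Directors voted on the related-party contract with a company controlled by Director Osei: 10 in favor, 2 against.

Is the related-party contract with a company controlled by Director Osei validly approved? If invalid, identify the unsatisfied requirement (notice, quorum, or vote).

Notice: 9 business days given; 5 required (9 ≥ 5). Satisfied.
Quorum: 16 present (interested directors count toward quorum); quorum is 14. Satisfied.
Vote: the related-party contract with a company controlled by Director Osei requires four-fifths of the disinterested directors present (16 − 4 = 12). 4/5 of 12 = 9.60, rounded up to 10, so 10 affirmative votes are needed; 10 voted in favor. Satisfied.

Valid — all requirements satisfied.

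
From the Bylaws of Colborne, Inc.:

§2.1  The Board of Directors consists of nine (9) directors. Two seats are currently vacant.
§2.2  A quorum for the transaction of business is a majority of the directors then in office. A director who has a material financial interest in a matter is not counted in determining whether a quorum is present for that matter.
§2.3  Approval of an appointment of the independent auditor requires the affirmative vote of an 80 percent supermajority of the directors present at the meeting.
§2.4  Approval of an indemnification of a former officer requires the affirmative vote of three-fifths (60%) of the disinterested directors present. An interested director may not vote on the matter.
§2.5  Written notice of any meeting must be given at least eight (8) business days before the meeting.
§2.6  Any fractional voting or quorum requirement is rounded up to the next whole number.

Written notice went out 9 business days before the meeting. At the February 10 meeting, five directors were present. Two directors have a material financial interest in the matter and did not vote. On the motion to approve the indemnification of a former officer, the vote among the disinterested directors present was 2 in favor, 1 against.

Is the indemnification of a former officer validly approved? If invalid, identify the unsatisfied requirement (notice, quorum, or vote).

Notice: 9 business days given; 8 required (9 ≥ 8). Satisfied.
Quorum: 5 present, but the 2 interested directors do not count, leaving 3. Quorum is 4. Not satisfied.
Vote: the indemnification of a former officer requires three-fifths of the disinterested directors present (5 − 2 = 3). 3/5 of 3 = 1.80, rounded up to 2, so 2 affirmative votes are needed; 2 voted in favor. Satisfied. (Moot — without a quorum no business can be validly transacted.)

Invalid — quorum requirement not satisfied.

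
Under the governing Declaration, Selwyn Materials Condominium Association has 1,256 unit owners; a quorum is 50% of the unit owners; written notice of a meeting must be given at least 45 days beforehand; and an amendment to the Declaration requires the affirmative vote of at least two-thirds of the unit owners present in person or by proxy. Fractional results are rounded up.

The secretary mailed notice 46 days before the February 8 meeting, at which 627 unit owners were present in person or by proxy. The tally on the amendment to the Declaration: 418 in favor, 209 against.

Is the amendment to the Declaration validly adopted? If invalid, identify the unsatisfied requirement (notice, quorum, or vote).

Notice: 46 days given; 45 required. Satisfied.
Quorum: 50% of 1,256 = 628; 627 present. Not satisfied.
Vote: requires two-thirds of those present (627); 2/3 of 627 = 418, so 418 needed; 418 in favor. Satisfied.

Invalid — quorum requirement not satisfied.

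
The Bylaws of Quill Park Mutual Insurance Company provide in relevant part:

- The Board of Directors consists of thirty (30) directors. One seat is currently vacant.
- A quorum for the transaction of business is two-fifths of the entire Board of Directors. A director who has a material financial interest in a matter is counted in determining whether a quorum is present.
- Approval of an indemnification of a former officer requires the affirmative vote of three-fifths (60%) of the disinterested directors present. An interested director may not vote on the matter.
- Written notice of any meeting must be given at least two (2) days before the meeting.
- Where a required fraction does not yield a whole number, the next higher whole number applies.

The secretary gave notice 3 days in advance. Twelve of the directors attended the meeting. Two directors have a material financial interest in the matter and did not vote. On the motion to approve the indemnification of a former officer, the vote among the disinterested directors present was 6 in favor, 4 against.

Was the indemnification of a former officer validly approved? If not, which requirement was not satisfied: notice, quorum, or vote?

Notice: 3 days given; 2 required (3 ≥ 2). Satisfied.
Quorum: 12 present (interested directors count toward quorum); quorum is 12. Satisfied.
Vote: the indemnification of a former officer requires three-fifths of the disinterested directors present (12 − 2 = 10). 3/5 of 10 = 6, so 6 affirmative votes are needed; 6 voted in favor. Satisfied.

Valid — all requirements satisfied.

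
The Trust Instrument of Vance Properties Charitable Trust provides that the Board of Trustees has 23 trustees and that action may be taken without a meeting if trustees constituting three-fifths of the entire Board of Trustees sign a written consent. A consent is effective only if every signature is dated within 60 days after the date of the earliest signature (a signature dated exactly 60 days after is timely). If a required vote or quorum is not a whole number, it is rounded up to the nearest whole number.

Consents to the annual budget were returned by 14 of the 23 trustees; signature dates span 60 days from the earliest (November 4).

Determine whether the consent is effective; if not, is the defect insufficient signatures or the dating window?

Effective — both the signature and dating-window requirements are satisfied.

Signatures required: three-fifths of 23 — 3/5 of 23 = 13.80, rounded up to 14, so 14 needed; 14 signed. Sufficient.
Dating window: the latest signature is 60 days after the earliest; the limit is 60 days. Within the window.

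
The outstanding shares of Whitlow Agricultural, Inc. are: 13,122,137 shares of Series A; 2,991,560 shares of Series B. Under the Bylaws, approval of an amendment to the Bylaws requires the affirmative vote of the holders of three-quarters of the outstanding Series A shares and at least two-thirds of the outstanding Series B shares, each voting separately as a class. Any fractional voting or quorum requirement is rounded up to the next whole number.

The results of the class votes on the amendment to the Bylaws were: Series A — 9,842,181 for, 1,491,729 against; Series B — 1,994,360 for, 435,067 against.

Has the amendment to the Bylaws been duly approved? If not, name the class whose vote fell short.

Not approved — the Series B shares did not give the required vote.

Series A: 3/4 of 13122137 = 9841602.75, rounded up to 9841603; 9,841,603 required, 9,842,181 in favor — approved.
Series B: 2/3 of 2991560 = 1994373.33, rounded up to 1994374; 1,994,374 required, 1,994,360 in favor — not approved.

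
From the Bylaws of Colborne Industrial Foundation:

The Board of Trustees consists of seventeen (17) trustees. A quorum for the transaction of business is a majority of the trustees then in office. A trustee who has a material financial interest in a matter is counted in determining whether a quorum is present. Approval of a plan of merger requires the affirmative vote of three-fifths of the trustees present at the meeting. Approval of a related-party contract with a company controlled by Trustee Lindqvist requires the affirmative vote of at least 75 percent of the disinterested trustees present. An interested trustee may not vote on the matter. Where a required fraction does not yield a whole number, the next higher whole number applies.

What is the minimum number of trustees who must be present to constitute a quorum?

A majority of 17 is 9.

9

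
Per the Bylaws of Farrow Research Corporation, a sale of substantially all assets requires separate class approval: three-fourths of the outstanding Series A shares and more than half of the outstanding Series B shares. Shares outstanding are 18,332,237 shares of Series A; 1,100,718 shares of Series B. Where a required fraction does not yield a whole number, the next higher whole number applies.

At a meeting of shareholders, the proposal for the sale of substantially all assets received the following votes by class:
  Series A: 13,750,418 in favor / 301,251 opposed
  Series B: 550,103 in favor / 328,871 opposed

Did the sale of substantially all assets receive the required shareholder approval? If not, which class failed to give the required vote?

Not approved — the Series B shares did not give the required vote.

Series A: 3/4 of 18332237 = 13749177.75, rounded up to 13749178; 13,749,178 required, 13,750,418 in favor — approved.
Series B: a majority of 1100718 is 550360; 550,360 required, 550,103 in favor — not approved.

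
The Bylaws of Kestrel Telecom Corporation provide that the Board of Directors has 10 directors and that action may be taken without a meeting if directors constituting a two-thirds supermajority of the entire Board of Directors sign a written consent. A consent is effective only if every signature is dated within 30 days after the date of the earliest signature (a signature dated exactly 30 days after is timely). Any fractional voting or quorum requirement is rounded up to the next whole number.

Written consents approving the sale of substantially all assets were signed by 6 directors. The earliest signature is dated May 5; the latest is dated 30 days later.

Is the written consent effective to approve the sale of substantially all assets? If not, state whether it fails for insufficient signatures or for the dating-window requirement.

Not effective — insufficient signatures.

Signatures required: a two-thirds supermajority of 10 — 2/3 of 10 = 6.67, rounded up to 7, so 7 needed; 6 signed. Insufficient.
Dating window: the latest signature is 30 days after the earliest; the limit is 30 days. Within the window.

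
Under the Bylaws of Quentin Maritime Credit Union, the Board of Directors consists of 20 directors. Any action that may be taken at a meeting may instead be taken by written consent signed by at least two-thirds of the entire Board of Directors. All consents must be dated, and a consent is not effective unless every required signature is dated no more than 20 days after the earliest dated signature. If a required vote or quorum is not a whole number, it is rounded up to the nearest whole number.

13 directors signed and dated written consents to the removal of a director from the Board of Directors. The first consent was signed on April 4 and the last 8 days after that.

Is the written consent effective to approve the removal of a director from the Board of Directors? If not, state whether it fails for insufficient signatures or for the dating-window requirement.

Not effective — insufficient signatures.

Signatures required: at least two-thirds of 20 — 2/3 of 20 = 13.33, rounded up to 14, so 14 needed; 13 signed. Insufficient.
Dating window: the latest signature is 8 days after the earliest; the limit is 20 days. Within the window.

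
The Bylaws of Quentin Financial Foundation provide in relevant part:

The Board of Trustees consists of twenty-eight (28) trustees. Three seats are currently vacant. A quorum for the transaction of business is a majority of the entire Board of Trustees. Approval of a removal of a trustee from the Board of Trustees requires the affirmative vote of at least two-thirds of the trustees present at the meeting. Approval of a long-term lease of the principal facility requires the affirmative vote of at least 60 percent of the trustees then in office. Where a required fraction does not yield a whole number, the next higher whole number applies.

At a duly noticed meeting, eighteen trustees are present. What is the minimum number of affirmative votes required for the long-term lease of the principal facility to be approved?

The long-term lease of the principal facility requires three-fifths of the trustees then in office (25).
3/5 of 25 = 15.

15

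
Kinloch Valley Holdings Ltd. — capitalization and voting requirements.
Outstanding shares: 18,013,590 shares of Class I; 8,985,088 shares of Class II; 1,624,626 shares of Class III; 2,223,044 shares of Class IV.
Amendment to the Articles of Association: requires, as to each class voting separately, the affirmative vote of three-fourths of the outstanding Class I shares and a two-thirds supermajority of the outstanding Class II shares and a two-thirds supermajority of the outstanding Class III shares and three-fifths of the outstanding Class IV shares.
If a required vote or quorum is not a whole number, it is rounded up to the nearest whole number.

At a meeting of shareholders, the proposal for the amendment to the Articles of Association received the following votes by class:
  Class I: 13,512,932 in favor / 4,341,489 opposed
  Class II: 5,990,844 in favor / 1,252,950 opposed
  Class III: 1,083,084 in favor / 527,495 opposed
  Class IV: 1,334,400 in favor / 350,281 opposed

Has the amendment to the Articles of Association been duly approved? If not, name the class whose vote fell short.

Approved — every class gave the required vote.

Class I: 3/4 of 18013590 = 13510192.50, rounded up to 13510193; 13,510,193 required, 13,512,932 in favor — approved.
Class II: 2/3 of 8985088 = 5990058.67, rounded up to 5990059; 5,990,059 required, 5,990,844 in favor — approved.
Class III: 2/3 of 1624626 = 1083084; 1,083,084 required, 1,083,084 in favor — approved.
Class IV: 3/5 of 2223044 = 1333826.40, rounded up to 1333827; 1,333,827 required, 1,334,400 in favor — approved.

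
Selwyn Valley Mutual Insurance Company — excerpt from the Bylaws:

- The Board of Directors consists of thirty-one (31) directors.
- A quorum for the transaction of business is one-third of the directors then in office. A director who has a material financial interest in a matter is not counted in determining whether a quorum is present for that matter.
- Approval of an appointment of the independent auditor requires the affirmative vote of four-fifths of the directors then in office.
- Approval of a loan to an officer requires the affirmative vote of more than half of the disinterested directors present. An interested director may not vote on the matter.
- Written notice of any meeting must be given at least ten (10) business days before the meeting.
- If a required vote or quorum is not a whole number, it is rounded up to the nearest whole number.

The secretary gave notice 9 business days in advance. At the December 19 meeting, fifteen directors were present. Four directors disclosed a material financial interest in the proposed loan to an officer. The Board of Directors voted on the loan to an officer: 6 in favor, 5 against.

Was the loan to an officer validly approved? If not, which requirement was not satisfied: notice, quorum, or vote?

Notice: 9 business days given; 10 required (9 < 10). Not satisfied.
Quorum: 15 present, but the 4 interested directors do not count, leaving 11. Quorum is 11. Satisfied.
Vote: the loan to an officer requires a majority of the disinterested directors present (15 − 4 = 11). A majority of 11 is 6, so 6 affirmative votes are needed; 6 voted in favor. Satisfied.

Invalid — notice requirement not satisfied.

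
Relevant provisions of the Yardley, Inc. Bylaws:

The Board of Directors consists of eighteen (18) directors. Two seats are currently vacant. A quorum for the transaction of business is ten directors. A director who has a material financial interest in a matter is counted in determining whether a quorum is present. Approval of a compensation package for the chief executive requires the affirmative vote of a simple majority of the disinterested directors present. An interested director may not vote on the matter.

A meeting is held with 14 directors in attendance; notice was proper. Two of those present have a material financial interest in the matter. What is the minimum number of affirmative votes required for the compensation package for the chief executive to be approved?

7

The compensation package for the chief executive requires a majority of the disinterested directors present (14 − 2 = 12).
A majority of 12 is 7.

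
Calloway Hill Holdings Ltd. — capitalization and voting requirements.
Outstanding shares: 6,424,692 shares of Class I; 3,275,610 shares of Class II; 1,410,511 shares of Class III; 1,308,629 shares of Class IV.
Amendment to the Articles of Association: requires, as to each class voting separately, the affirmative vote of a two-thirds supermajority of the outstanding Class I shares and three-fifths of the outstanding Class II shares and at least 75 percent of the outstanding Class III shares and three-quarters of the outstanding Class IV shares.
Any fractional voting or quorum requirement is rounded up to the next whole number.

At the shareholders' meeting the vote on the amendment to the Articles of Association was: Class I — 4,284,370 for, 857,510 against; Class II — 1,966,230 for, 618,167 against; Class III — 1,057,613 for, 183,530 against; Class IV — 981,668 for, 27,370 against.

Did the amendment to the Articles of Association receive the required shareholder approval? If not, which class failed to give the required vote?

Class I: 2/3 of 6424692 = 4283128; 4,283,128 required, 4,284,370 in favor — approved.
Class II: 3/5 of 3275610 = 1965366; 1,965,366 required, 1,966,230 in favor — approved.
Class III: 3/4 of 1410511 = 1057883.25, rounded up to 1057884; 1,057,884 required, 1,057,613 in favor — not approved.
Class IV: 3/4 of 1308629 = 981471.75, rounded up to 981472; 981,472 required, 981,668 in favor — approved.

Not approved — the Class III shares did not give the required vote.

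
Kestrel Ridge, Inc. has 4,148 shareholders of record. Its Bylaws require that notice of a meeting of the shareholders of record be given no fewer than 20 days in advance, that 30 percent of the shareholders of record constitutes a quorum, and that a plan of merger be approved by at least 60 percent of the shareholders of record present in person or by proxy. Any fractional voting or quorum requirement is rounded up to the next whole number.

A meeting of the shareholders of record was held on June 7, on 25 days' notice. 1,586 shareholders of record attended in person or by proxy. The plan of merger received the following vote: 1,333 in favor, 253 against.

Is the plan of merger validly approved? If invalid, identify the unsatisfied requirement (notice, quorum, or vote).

Valid — all requirements satisfied.

Notice: 25 days given; 20 required. Satisfied.
Quorum: 30% of 4,148 = 1,244.40, rounded up to 1,245; 1,586 present. Satisfied.
Vote: requires three-fifths of those present (1,586); 3/5 of 1586 = 951.60, rounded up to 952, so 952 needed; 1,333 in favor. Satisfied.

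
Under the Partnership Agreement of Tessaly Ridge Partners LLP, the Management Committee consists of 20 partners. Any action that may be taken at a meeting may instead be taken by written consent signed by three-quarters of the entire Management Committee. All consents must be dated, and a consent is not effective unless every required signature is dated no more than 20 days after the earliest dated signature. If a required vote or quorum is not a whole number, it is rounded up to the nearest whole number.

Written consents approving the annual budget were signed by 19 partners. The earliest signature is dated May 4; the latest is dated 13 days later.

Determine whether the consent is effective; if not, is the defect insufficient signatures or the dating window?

Signatures required: three-quarters of 20 — 3/4 of 20 = 15, so 15 needed; 19 signed. Sufficient.
Dating window: the latest signature is 13 days after the earliest; the limit is 20 days. Within the window.

Effective — both the signature and dating-window requirements are satisfied.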